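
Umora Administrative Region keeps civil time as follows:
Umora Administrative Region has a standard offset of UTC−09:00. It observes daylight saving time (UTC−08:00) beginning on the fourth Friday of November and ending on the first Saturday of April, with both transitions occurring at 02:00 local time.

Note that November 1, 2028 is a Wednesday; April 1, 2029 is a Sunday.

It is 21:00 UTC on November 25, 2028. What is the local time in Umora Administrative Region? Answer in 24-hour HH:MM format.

1 November 2028 is a Wednesday, so the first Friday is November 3 and the fourth is November 24.
1 April 2029 is a Sunday, so the first Saturday is April 7.
At the standard offset (UTC−09:00), 21:00 UTC − 9h = 12:00 Umora Administrative Region standard time.
The standard-time date in Umora Administrative Region, November 25, 2028, falls between 24 November 2028 and 7 April 2029, so daylight saving is in effect and Umora Administrative Region is at UTC−08:00.
21:00 UTC − 8h = 13:00 local.

13:00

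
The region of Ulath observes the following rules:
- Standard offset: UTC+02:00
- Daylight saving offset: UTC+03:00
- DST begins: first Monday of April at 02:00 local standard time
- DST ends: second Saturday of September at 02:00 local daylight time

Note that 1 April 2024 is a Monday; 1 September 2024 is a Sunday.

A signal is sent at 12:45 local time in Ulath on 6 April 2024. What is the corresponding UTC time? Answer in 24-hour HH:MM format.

1 April 2024 is a Monday, so the first Monday is April 1.
1 September 2024 is a Sunday, so the first Saturday is September 7 and the second is September 14.
6 April 2024 falls between 1 April and 14 September, so daylight saving is in effect and Ulath is at UTC+03:00.
12:45 local − 3h = 09:45 UTC.

09:45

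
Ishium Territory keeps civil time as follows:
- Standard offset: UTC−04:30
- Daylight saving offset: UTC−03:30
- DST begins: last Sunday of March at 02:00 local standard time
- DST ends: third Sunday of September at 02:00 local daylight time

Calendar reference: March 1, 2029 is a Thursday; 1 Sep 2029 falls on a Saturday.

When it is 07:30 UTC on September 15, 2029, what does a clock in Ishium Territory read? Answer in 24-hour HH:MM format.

1 March 2029 is a Thursday, so Sundays fall on 4, 11, 18, 25; the last is March 25.
1 September 2029 is a Saturday, so the first Sunday is September 2 and the third is September 16.
At the standard offset (UTC−04:30), 07:30 UTC − 4h30m = 03:00 Ishium Territory standard time.
Daylight saving runs 25 March – 16 September; the standard-time date in Ishium Territory, September 15, 2029, is inside that window, so Ishium Territory is at UTC−03:30.
07:30 UTC − 3h30m = 04:00 local.

04:00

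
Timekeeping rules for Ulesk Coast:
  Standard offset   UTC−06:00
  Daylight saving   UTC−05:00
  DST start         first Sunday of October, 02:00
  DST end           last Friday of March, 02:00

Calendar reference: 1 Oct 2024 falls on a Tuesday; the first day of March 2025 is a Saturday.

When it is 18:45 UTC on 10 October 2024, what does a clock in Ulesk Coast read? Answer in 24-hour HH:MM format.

13:45

1 October 2024 is a Tuesday, so the first Sunday is October 6.
1 March 2025 is a Saturday, so Fridays fall on 7, 14, 21, 28; the last is March 28.
At the standard offset (UTC−06:00), 18:45 UTC − 6h = 12:45 Ulesk Coast standard time.
Daylight saving runs 6 October 2024 – 28 March 2025; the standard-time date in Ulesk Coast, 10 October 2024, is inside that window, so Ulesk Coast is at UTC−05:00.
18:45 UTC − 5h = 13:45 local.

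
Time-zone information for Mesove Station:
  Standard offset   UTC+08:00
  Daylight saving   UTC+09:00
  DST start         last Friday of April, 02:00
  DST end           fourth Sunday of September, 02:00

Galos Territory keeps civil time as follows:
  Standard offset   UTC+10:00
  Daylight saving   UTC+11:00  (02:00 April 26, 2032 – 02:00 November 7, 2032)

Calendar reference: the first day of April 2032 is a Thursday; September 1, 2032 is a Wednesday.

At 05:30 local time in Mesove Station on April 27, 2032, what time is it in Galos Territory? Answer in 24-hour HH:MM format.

1 April 2032 is a Thursday, so Fridays fall on 2, 9, 16, 23, 30; the last is April 30.
1 September 2032 is a Wednesday, so the first Sunday is September 5 and the fourth is September 26.
Daylight saving runs 30 April – 26 September; April 27, 2032 is outside that window, so Mesove Station is on standard time at UTC+08:00.
05:30 Mesove Station − 8h = 21:30 UTC (rolling into the previous day, 26 April 2032).
At the standard offset (UTC+10:00), 21:30 UTC + 10h = 07:30 Galos Territory standard time (rolling into the next day, 27 April 2032).
Daylight saving runs 26 April – 7 November; the standard-time date in Galos Territory, April 27, 2032, is inside that window, so Galos Territory is at UTC+11:00.
21:30 UTC + 11h = 08:30 Galos Territory (rolling into the next day, 27 April 2032).

08:30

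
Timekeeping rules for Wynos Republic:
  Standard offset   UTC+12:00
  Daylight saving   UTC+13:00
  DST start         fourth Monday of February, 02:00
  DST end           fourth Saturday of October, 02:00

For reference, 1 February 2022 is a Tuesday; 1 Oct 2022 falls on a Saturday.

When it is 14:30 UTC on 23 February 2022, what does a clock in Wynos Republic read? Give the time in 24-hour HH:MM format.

02:30

1 February 2022 is a Tuesday, so the first Monday is February 7 and the fourth is February 28.
1 October 2022 is a Saturday, so the first Saturday is October 1 and the fourth is October 22.
At the standard offset (UTC+12:00), 14:30 UTC + 12h = 02:30 Wynos Republic standard time (rolling into the next day, 24 February 2022).
Daylight saving runs 28 February – 22 October; the standard-time date in Wynos Republic, 24 February 2022, is outside that window, so Wynos Republic is on standard time at UTC+12:00.
14:30 UTC + 12h = 02:30 local (rolling into the next day, 24 February 2022).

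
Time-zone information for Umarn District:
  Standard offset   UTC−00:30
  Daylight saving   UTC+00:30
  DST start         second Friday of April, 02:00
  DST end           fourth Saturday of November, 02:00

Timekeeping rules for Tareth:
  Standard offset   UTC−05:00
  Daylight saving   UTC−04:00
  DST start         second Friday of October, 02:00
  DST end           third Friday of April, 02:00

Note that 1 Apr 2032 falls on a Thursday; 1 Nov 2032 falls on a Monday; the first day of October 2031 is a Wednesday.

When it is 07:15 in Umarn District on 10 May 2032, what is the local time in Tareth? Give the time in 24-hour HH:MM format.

01:45

1 April 2032 is a Thursday, so the first Friday is April 2 and the second is April 9.
1 November 2032 is a Monday, so the first Saturday is November 6 and the fourth is November 27.
10 May 2032 falls between 9 April and 27 November, so daylight saving is in effect and Umarn District is at UTC+00:30.
07:15 Umarn District − 0h30m = 06:45 UTC.
1 October 2031 is a Wednesday, so the first Friday is October 3 and the second is October 10.
1 April 2032 is a Thursday, so the first Friday is April 2 and the third is April 16.
At the standard offset (UTC−05:00), 06:45 UTC − 5h = 01:45 Tareth standard time.
Daylight saving runs 10 October 2031 – 16 April 2032; the standard-time date in Tareth, 10 May 2032, is outside that window, so Tareth is on standard time at UTC−05:00.
06:45 UTC − 5h = 01:45 Tareth.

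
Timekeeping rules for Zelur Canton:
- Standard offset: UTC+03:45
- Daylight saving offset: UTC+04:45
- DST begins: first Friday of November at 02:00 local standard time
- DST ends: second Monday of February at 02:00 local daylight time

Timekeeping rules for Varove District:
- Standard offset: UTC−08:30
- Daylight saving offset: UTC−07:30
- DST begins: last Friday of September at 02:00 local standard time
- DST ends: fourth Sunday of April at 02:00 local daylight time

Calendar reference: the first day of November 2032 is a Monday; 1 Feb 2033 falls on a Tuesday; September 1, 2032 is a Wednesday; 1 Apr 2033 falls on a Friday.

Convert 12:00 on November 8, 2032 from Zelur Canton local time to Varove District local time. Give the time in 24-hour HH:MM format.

1 November 2032 is a Monday, so the first Friday is November 5.
1 February 2033 is a Tuesday, so the first Monday is February 7 and the second is February 14.
Daylight saving runs 5 November 2032 – 14 February 2033; November 8, 2032 is inside that window, so Zelur Canton is at UTC+04:45.
12:00 Zelur Canton − 4h45m = 07:15 UTC.
1 September 2032 is a Wednesday, so Fridays fall on 3, 10, 17, 24; the last is September 24.
1 April 2033 is a Friday, so the first Sunday is April 3 and the fourth is April 24.
At the standard offset (UTC−08:30), 07:15 UTC − 8h30m = 22:45 Varove District standard time (rolling into the previous day, 7 November 2032).
Daylight saving runs 24 September 2032 – 24 April 2033; the standard-time date in Varove District, November 7, 2032, is inside that window, so Varove District is at UTC−07:30.
07:15 UTC − 7h30m = 23:45 Varove District (rolling into the previous day, 7 November 2032).

23:45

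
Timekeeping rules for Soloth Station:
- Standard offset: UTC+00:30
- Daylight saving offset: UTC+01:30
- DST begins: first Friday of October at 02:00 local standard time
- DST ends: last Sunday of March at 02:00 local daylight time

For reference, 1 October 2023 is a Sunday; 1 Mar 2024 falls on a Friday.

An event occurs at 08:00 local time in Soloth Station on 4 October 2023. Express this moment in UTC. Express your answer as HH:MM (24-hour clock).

07:30

1 October 2023 is a Sunday, so the first Friday is October 6.
1 March 2024 is a Friday, so Sundays fall on 3, 10, 17, 24, 31; the last is March 31.
Daylight saving runs 6 October 2023 – 31 March 2024; 4 October 2023 is outside that window, so Soloth Station is on standard time at UTC+00:30.
08:00 local − 0h30m = 07:30 UTC.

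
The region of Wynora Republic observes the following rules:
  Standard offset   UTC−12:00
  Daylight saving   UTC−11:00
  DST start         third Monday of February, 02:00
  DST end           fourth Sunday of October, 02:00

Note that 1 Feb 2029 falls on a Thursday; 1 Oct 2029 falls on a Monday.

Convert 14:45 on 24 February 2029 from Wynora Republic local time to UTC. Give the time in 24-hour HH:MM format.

1 February 2029 is a Thursday, so the first Monday is February 5 and the third is February 19.
1 October 2029 is a Monday, so the first Sunday is October 7 and the fourth is October 28.
24 February 2029 falls between 19 February and 28 October, so daylight saving is in effect and Wynora Republic is at UTC−11:00.
14:45 local + 11h = 01:45 UTC (rolling into the next day, 25 February 2029).

01:45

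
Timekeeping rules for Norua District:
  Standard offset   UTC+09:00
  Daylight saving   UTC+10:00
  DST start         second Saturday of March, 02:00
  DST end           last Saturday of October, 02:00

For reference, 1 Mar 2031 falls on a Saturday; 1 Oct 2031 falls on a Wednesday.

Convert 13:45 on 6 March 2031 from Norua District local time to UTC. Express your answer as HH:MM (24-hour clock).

1 March 2031 is a Saturday, so the first Saturday is March 1 and the second is March 8.
1 October 2031 is a Wednesday, so Saturdays fall on 4, 11, 18, 25; the last is October 25.
Daylight saving runs 8 March – 25 October; 6 March 2031 is outside that window, so Norua District is on standard time at UTC+09:00.
13:45 local − 9h = 04:45 UTC.

04:45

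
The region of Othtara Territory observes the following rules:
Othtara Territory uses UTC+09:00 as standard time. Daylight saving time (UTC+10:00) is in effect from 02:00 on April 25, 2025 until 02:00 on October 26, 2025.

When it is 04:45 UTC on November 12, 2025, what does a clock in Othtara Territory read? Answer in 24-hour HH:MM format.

13:45

At the standard offset (UTC+09:00), 04:45 UTC + 9h = 13:45 Othtara Territory standard time.
The standard-time date in Othtara Territory, November 12, 2025, is outside the daylight-saving period (25 April – 26 October), so Othtara Territory is on standard time, UTC+09:00.
04:45 UTC + 9h = 13:45 local.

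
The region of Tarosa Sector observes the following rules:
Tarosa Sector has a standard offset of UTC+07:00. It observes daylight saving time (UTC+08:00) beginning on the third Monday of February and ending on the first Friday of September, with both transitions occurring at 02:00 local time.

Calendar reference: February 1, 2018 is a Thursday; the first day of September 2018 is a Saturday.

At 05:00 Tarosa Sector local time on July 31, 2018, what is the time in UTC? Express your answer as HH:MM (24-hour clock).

21:00

1 February 2018 is a Thursday, so the first Monday is February 5 and the third is February 19.
1 September 2018 is a Saturday, so the first Friday is September 7.
July 31, 2018 falls between 19 February and 7 September, so daylight saving is in effect and Tarosa Sector is at UTC+08:00.
05:00 local − 8h = 21:00 UTC (rolling into the previous day, 30 July 2018).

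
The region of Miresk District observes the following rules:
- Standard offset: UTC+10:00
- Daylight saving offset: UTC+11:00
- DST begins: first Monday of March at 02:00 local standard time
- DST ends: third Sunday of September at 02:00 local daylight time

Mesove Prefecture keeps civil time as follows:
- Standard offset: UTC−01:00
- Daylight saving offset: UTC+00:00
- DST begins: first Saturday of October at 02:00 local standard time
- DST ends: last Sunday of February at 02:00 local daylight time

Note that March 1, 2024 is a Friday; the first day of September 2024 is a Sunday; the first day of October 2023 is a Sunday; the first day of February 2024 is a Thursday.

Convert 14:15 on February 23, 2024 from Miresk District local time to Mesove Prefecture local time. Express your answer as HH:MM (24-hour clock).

1 March 2024 is a Friday, so the first Monday is March 4.
1 September 2024 is a Sunday, so the first Sunday is September 1 and the third is September 15.
February 23, 2024 is outside the daylight-saving period (4 March – 15 September), so Miresk District is on standard time, UTC+10:00.
14:15 Miresk District − 10h = 04:15 UTC.
1 October 2023 is a Sunday, so the first Saturday is October 7.
1 February 2024 is a Thursday, so Sundays fall on 4, 11, 18, 25; the last is February 25.
At the standard offset (UTC−01:00), 04:15 UTC − 1h = 03:15 Mesove Prefecture standard time.
The standard-time date in Mesove Prefecture, February 23, 2024, lies within the daylight-saving period (7 October 2023 – 25 February 2024), so Mesove Prefecture is on daylight time, UTC+00:00.
04:15 UTC + 0h = 04:15 Mesove Prefecture.

04:15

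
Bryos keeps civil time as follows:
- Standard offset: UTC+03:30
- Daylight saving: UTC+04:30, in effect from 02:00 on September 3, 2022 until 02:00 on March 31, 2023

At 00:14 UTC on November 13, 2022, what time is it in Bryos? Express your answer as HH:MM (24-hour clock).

At the standard offset (UTC+03:30), 00:14 UTC + 3h30m = 03:44 Bryos standard time.
The standard-time date in Bryos, November 13, 2022, falls between 3 September 2022 and 31 March 2023, so daylight saving is in effect and Bryos is at UTC+04:30.
00:14 UTC + 4h30m = 04:44 local.

04:44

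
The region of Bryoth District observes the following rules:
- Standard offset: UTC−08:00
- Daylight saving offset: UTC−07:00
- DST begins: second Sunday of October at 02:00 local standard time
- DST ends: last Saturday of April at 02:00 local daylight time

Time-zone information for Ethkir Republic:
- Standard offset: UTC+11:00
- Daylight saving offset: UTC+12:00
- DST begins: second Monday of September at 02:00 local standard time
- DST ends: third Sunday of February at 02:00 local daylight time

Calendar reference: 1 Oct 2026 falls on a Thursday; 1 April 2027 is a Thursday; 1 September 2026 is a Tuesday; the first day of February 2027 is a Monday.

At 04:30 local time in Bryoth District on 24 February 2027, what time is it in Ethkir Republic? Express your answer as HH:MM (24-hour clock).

1 October 2026 is a Thursday, so the first Sunday is October 4 and the second is October 11.
1 April 2027 is a Thursday, so Saturdays fall on 3, 10, 17, 24; the last is April 24.
24 February 2027 falls between 11 October 2026 and 24 April 2027, so daylight saving is in effect and Bryoth District is at UTC−07:00.
04:30 Bryoth District + 7h = 11:30 UTC.
1 September 2026 is a Tuesday, so the first Monday is September 7 and the second is September 14.
1 February 2027 is a Monday, so the first Sunday is February 7 and the third is February 21.
At the standard offset (UTC+11:00), 11:30 UTC + 11h = 22:30 Ethkir Republic standard time.
Daylight saving runs 14 September 2026 – 21 February 2027; the standard-time date in Ethkir Republic, 24 February 2027, is outside that window, so Ethkir Republic is on standard time at UTC+11:00.
11:30 UTC + 11h = 22:30 Ethkir Republic.

22:30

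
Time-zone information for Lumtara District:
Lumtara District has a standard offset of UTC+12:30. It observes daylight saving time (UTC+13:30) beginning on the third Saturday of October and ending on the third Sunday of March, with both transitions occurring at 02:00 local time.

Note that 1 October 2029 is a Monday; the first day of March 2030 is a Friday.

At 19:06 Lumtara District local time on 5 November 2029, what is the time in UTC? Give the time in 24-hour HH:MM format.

05:36

1 October 2029 is a Monday, so the first Saturday is October 6 and the third is October 20.
1 March 2030 is a Friday, so the first Sunday is March 3 and the third is March 17.
5 November 2029 falls between 20 October 2029 and 17 March 2030, so daylight saving is in effect and Lumtara District is at UTC+13:30.
19:06 local − 13h30m = 05:36 UTC.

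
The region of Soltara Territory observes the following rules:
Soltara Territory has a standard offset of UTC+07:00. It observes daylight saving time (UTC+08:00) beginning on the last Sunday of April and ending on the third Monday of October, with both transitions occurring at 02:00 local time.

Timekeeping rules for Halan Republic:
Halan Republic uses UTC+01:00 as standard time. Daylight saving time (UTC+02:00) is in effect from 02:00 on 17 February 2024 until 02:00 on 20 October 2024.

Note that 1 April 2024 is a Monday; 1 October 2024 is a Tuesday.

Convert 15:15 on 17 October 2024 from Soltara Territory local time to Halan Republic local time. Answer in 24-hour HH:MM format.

09:15

1 April 2024 is a Monday, so Sundays fall on 7, 14, 21, 28; the last is April 28.
1 October 2024 is a Tuesday, so the first Monday is October 7 and the third is October 21.
17 October 2024 lies within the daylight-saving period (28 April – 21 October), so Soltara Territory is on daylight time, UTC+08:00.
15:15 Soltara Territory − 8h = 07:15 UTC.
At the standard offset (UTC+01:00), 07:15 UTC + 1h = 08:15 Halan Republic standard time.
The standard-time date in Halan Republic, 17 October 2024, falls between 17 February and 20 October, so daylight saving is in effect and Halan Republic is at UTC+02:00.
07:15 UTC + 2h = 09:15 Halan Republic.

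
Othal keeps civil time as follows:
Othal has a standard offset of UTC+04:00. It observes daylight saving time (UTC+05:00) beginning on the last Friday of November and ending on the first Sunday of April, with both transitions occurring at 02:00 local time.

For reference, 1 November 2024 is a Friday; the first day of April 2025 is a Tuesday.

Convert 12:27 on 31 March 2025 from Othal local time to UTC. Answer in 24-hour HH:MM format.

1 November 2024 is a Friday, so Fridays fall on 1, 8, 15, 22, 29; the last is November 29.
1 April 2025 is a Tuesday, so the first Sunday is April 6.
31 March 2025 lies within the daylight-saving period (29 November 2024 – 6 April 2025), so Othal is on daylight time, UTC+05:00.
12:27 local − 5h = 07:27 UTC.

07:27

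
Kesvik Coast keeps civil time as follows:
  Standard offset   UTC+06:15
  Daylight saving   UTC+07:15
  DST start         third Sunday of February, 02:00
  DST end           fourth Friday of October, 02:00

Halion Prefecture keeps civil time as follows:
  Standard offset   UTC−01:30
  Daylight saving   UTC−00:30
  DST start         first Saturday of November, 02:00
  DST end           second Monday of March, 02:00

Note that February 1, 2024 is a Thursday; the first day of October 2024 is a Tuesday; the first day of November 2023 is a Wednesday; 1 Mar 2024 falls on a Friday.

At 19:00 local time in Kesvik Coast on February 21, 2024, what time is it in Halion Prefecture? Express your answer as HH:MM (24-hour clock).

1 February 2024 is a Thursday, so the first Sunday is February 4 and the third is February 18.
1 October 2024 is a Tuesday, so the first Friday is October 4 and the fourth is October 25.
Daylight saving runs 18 February – 25 October; February 21, 2024 is inside that window, so Kesvik Coast is at UTC+07:15.
19:00 Kesvik Coast − 7h15m = 11:45 UTC.
1 November 2023 is a Wednesday, so the first Saturday is November 4.
1 March 2024 is a Friday, so the first Monday is March 4 and the second is March 11.
At the standard offset (UTC−01:30), 11:45 UTC − 1h30m = 10:15 Halion Prefecture standard time.
The standard-time date in Halion Prefecture, February 21, 2024, falls between 4 November 2023 and 11 March 2024, so daylight saving is in effect and Halion Prefecture is at UTC−00:30.
11:45 UTC − 0h30m = 11:15 Halion Prefecture.

11:15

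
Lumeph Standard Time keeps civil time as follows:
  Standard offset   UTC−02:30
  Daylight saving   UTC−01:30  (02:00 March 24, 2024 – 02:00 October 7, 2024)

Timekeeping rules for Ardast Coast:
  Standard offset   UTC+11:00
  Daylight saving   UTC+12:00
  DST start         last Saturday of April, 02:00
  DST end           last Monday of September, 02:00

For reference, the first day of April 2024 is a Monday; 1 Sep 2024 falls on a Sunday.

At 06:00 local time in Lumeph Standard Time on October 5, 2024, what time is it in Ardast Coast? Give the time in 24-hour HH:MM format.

18:30

Daylight saving runs 24 March – 7 October; October 5, 2024 is inside that window, so Lumeph Standard Time is at UTC−01:30.
06:00 Lumeph Standard Time + 1h30m = 07:30 UTC.
1 April 2024 is a Monday, so Saturdays fall on 6, 13, 20, 27; the last is April 27.
1 September 2024 is a Sunday, so Mondays fall on 2, 9, 16, 23, 30; the last is September 30.
At the standard offset (UTC+11:00), 07:30 UTC + 11h = 18:30 Ardast Coast standard time.
The standard-time date in Ardast Coast, October 5, 2024, does not fall between 27 April and 30 September, so daylight saving is not in effect and Ardast Coast is at UTC+11:00.
07:30 UTC + 11h = 18:30 Ardast Coast.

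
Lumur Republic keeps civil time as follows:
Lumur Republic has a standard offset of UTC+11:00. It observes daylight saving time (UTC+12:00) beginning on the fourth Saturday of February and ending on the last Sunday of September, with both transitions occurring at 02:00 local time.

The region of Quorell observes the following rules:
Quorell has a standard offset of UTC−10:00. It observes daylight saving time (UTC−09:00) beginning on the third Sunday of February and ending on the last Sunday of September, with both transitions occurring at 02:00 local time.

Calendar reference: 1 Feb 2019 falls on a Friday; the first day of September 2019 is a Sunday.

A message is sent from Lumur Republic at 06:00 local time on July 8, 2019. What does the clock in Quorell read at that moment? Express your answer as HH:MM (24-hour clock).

09:00

1 February 2019 is a Friday, so the first Saturday is February 2 and the fourth is February 23.
1 September 2019 is a Sunday, so Sundays fall on 1, 8, 15, 22, 29; the last is September 29.
July 8, 2019 falls between 23 February and 29 September, so daylight saving is in effect and Lumur Republic is at UTC+12:00.
06:00 Lumur Republic − 12h = 18:00 UTC (rolling into the previous day, 7 July 2019).
1 February 2019 is a Friday, so the first Sunday is February 3 and the third is February 17.
1 September 2019 is a Sunday, so Sundays fall on 1, 8, 15, 22, 29; the last is September 29.
At the standard offset (UTC−10:00), 18:00 UTC − 10h = 08:00 Quorell standard time.
The standard-time date in Quorell, July 7, 2019, falls between 17 February and 29 September, so daylight saving is in effect and Quorell is at UTC−09:00.
18:00 UTC − 9h = 09:00 Quorell.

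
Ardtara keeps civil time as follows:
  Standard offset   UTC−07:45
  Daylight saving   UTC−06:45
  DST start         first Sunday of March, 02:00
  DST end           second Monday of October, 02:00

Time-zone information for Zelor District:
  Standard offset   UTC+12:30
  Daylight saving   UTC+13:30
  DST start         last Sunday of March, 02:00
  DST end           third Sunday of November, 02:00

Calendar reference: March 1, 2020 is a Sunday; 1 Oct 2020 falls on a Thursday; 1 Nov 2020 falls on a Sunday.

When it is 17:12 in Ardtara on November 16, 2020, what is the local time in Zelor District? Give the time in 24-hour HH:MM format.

13:27

1 March 2020 is a Sunday, so the first Sunday is March 1.
1 October 2020 is a Thursday, so the first Monday is October 5 and the second is October 12.
Daylight saving runs 1 March – 12 October; November 16, 2020 is outside that window, so Ardtara is on standard time at UTC−07:45.
17:12 Ardtara + 7h45m = 00:57 UTC (rolling into the next day, 17 November 2020).
1 March 2020 is a Sunday, so Sundays fall on 1, 8, 15, 22, 29; the last is March 29.
1 November 2020 is a Sunday, so the first Sunday is November 1 and the third is November 15.
At the standard offset (UTC+12:30), 00:57 UTC + 12h30m = 13:27 Zelor District standard time.
The standard-time date in Zelor District, November 17, 2020, is outside the daylight-saving period (29 March – 15 November), so Zelor District is on standard time, UTC+12:30.
00:57 UTC + 12h30m = 13:27 Zelor District.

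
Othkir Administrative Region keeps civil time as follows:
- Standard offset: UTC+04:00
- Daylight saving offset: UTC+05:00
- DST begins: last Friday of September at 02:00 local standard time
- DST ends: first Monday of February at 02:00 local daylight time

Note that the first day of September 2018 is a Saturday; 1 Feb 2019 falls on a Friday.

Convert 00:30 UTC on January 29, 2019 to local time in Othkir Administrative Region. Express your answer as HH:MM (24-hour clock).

05:30

1 September 2018 is a Saturday, so Fridays fall on 7, 14, 21, 28; the last is September 28.
1 February 2019 is a Friday, so the first Monday is February 4.
At the standard offset (UTC+04:00), 00:30 UTC + 4h = 04:30 Othkir Administrative Region standard time.
The standard-time date in Othkir Administrative Region, January 29, 2019, lies within the daylight-saving period (28 September 2018 – 4 February 2019), so Othkir Administrative Region is on daylight time, UTC+05:00.
00:30 UTC + 5h = 05:30 local.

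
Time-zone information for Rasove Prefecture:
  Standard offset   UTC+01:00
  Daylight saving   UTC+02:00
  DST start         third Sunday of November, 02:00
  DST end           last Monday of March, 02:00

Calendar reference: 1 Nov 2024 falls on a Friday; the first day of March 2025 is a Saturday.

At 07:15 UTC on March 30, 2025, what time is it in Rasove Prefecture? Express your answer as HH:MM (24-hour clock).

09:15

1 November 2024 is a Friday, so the first Sunday is November 3 and the third is November 17.
1 March 2025 is a Saturday, so Mondays fall on 3, 10, 17, 24, 31; the last is March 31.
At the standard offset (UTC+01:00), 07:15 UTC + 1h = 08:15 Rasove Prefecture standard time.
Daylight saving runs 17 November 2024 – 31 March 2025; the standard-time date in Rasove Prefecture, March 30, 2025, is inside that window, so Rasove Prefecture is at UTC+02:00.
07:15 UTC + 2h = 09:15 local.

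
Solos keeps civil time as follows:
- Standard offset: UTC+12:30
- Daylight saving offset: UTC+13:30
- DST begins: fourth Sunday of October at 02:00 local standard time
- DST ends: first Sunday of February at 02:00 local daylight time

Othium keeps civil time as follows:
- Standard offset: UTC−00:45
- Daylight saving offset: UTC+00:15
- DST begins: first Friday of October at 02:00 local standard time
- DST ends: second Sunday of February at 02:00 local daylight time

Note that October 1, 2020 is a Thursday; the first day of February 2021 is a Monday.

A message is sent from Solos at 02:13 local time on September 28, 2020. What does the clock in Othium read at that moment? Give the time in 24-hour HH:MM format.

1 October 2020 is a Thursday, so the first Sunday is October 4 and the fourth is October 25.
1 February 2021 is a Monday, so the first Sunday is February 7.
September 28, 2020 is outside the daylight-saving period (25 October 2020 – 7 February 2021), so Solos is on standard time, UTC+12:30.
02:13 Solos − 12h30m = 13:43 UTC (rolling into the previous day, 27 September 2020).
1 October 2020 is a Thursday, so the first Friday is October 2.
1 February 2021 is a Monday, so the first Sunday is February 7 and the second is February 14.
At the standard offset (UTC−00:45), 13:43 UTC − 0h45m = 12:58 Othium standard time.
Daylight saving runs 2 October 2020 – 14 February 2021; the standard-time date in Othium, September 27, 2020, is outside that window, so Othium is on standard time at UTC−00:45.
13:43 UTC − 0h45m = 12:58 Othium.

12:58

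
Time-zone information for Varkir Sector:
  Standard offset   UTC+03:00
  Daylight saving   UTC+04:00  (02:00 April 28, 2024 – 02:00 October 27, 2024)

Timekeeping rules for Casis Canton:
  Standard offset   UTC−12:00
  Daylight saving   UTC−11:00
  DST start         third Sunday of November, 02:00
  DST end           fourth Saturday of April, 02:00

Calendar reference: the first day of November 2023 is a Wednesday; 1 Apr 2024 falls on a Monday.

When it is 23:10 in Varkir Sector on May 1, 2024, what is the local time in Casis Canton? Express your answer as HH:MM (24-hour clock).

May 1, 2024 lies within the daylight-saving period (28 April – 27 October), so Varkir Sector is on daylight time, UTC+04:00.
23:10 Varkir Sector − 4h = 19:10 UTC.
1 November 2023 is a Wednesday, so the first Sunday is November 5 and the third is November 19.
1 April 2024 is a Monday, so the first Saturday is April 6 and the fourth is April 27.
At the standard offset (UTC−12:00), 19:10 UTC − 12h = 07:10 Casis Canton standard time.
The standard-time date in Casis Canton, May 1, 2024, is outside the daylight-saving period (19 November 2023 – 27 April 2024), so Casis Canton is on standard time, UTC−12:00.
19:10 UTC − 12h = 07:10 Casis Canton.

07:10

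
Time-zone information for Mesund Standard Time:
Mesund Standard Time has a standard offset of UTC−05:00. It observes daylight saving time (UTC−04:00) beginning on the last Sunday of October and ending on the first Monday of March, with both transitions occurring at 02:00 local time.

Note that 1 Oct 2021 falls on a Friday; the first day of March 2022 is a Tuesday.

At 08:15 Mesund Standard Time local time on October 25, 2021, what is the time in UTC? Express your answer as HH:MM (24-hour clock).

1 October 2021 is a Friday, so Sundays fall on 3, 10, 17, 24, 31; the last is October 31.
1 March 2022 is a Tuesday, so the first Monday is March 7.
October 25, 2021 does not fall between 31 October 2021 and 7 March 2022, so daylight saving is not in effect and Mesund Standard Time is at UTC−05:00.
08:15 local + 5h = 13:15 UTC.

13:15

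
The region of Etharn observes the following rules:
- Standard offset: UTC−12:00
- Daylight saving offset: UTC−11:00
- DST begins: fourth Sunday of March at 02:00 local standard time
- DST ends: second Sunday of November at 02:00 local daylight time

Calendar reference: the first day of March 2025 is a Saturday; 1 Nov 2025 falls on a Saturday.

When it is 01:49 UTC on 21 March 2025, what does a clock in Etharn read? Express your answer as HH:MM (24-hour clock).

1 March 2025 is a Saturday, so the first Sunday is March 2 and the fourth is March 23.
1 November 2025 is a Saturday, so the first Sunday is November 2 and the second is November 9.
At the standard offset (UTC−12:00), 01:49 UTC − 12h = 13:49 Etharn standard time (rolling into the previous day, 20 March 2025).
The standard-time date in Etharn, 20 March 2025, does not fall between 23 March and 9 November, so daylight saving is not in effect and Etharn is at UTC−12:00.
01:49 UTC − 12h = 13:49 local (rolling into the previous day, 20 March 2025).

13:49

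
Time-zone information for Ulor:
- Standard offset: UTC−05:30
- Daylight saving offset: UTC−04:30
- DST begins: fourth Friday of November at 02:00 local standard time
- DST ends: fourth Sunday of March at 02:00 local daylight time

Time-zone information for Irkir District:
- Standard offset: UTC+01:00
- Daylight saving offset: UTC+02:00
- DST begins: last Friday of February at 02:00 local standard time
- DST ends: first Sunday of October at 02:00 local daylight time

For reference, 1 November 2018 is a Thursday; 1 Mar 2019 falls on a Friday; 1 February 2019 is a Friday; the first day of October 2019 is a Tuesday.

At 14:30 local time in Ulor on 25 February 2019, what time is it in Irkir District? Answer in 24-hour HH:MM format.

21:00

1 November 2018 is a Thursday, so the first Friday is November 2 and the fourth is November 23.
1 March 2019 is a Friday, so the first Sunday is March 3 and the fourth is March 24.
25 February 2019 lies within the daylight-saving period (23 November 2018 – 24 March 2019), so Ulor is on daylight time, UTC−04:30.
14:30 Ulor + 4h30m = 19:00 UTC.
1 February 2019 is a Friday, so Fridays fall on 1, 8, 15, 22; the last is February 22.
1 October 2019 is a Tuesday, so the first Sunday is October 6.
At the standard offset (UTC+01:00), 19:00 UTC + 1h = 20:00 Irkir District standard time.
The standard-time date in Irkir District, 25 February 2019, lies within the daylight-saving period (22 February – 6 October), so Irkir District is on daylight time, UTC+02:00.
19:00 UTC + 2h = 21:00 Irkir District.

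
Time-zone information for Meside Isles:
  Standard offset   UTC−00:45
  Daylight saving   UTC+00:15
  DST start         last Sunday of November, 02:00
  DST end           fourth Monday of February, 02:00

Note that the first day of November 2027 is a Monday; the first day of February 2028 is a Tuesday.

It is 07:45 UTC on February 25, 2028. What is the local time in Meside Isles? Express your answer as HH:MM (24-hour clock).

08:00

1 November 2027 is a Monday, so Sundays fall on 7, 14, 21, 28; the last is November 28.
1 February 2028 is a Tuesday, so the first Monday is February 7 and the fourth is February 28.
At the standard offset (UTC−00:45), 07:45 UTC − 0h45m = 07:00 Meside Isles standard time.
Daylight saving runs 28 November 2027 – 28 February 2028; the standard-time date in Meside Isles, February 25, 2028, is inside that window, so Meside Isles is at UTC+00:15.
07:45 UTC + 0h15m = 08:00 local.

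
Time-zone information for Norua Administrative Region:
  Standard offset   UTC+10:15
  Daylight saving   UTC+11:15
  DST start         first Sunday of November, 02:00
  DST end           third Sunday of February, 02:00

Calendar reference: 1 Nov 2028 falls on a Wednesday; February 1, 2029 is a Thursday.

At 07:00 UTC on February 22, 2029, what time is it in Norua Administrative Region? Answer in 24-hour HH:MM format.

17:15

1 November 2028 is a Wednesday, so the first Sunday is November 5.
1 February 2029 is a Thursday, so the first Sunday is February 4 and the third is February 18.
At the standard offset (UTC+10:15), 07:00 UTC + 10h15m = 17:15 Norua Administrative Region standard time.
The standard-time date in Norua Administrative Region, February 22, 2029, is outside the daylight-saving period (5 November 2028 – 18 February 2029), so Norua Administrative Region is on standard time, UTC+10:15.
07:00 UTC + 10h15m = 17:15 local.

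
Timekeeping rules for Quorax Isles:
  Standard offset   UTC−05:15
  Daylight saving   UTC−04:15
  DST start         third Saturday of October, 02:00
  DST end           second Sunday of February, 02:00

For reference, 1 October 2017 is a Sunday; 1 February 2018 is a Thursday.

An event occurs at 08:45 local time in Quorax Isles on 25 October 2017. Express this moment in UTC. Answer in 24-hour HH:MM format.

13:00

1 October 2017 is a Sunday, so the first Saturday is October 7 and the third is October 21.
1 February 2018 is a Thursday, so the first Sunday is February 4 and the second is February 11.
Daylight saving runs 21 October 2017 – 11 February 2018; 25 October 2017 is inside that window, so Quorax Isles is at UTC−04:15.
08:45 local + 4h15m = 13:00 UTC.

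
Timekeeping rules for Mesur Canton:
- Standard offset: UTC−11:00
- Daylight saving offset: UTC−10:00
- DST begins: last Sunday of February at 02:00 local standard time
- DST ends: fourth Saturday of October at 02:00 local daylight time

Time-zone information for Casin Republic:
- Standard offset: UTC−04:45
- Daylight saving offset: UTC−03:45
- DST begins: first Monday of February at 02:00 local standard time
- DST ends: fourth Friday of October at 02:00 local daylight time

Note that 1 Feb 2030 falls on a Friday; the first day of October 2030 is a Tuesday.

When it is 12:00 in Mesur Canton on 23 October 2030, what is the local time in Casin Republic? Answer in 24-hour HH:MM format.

18:15

1 February 2030 is a Friday, so Sundays fall on 3, 10, 17, 24; the last is February 24.
1 October 2030 is a Tuesday, so the first Saturday is October 5 and the fourth is October 26.
23 October 2030 falls between 24 February and 26 October, so daylight saving is in effect and Mesur Canton is at UTC−10:00.
12:00 Mesur Canton + 10h = 22:00 UTC.
1 February 2030 is a Friday, so the first Monday is February 4.
1 October 2030 is a Tuesday, so the first Friday is October 4 and the fourth is October 25.
At the standard offset (UTC−04:45), 22:00 UTC − 4h45m = 17:15 Casin Republic standard time.
The standard-time date in Casin Republic, 23 October 2030, falls between 4 February and 25 October, so daylight saving is in effect and Casin Republic is at UTC−03:45.
22:00 UTC − 3h45m = 18:15 Casin Republic.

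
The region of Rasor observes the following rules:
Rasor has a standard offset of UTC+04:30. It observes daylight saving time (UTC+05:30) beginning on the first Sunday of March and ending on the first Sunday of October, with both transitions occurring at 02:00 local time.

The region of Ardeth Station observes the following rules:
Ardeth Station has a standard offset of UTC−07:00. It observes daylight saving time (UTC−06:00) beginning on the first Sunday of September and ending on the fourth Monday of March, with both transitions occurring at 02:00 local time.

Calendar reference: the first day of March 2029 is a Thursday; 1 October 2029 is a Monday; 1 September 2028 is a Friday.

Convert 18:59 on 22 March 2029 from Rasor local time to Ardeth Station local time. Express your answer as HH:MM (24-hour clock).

1 March 2029 is a Thursday, so the first Sunday is March 4.
1 October 2029 is a Monday, so the first Sunday is October 7.
22 March 2029 falls between 4 March and 7 October, so daylight saving is in effect and Rasor is at UTC+05:30.
18:59 Rasor − 5h30m = 13:29 UTC.
1 September 2028 is a Friday, so the first Sunday is September 3.
1 March 2029 is a Thursday, so the first Monday is March 5 and the fourth is March 26.
At the standard offset (UTC−07:00), 13:29 UTC − 7h = 06:29 Ardeth Station standard time.
The standard-time date in Ardeth Station, 22 March 2029, falls between 3 September 2028 and 26 March 2029, so daylight saving is in effect and Ardeth Station is at UTC−06:00.
13:29 UTC − 6h = 07:29 Ardeth Station.

07:29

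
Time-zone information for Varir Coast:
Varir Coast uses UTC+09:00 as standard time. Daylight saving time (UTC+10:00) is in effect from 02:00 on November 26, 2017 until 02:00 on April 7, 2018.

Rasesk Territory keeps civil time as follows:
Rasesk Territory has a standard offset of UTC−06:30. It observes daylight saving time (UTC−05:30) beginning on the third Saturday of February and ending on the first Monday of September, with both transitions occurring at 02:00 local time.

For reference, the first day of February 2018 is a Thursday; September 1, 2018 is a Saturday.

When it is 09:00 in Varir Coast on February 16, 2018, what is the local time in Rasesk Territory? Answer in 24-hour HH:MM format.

Daylight saving runs 26 November 2017 – 7 April 2018; February 16, 2018 is inside that window, so Varir Coast is at UTC+10:00.
09:00 Varir Coast − 10h = 23:00 UTC (rolling into the previous day, 15 February 2018).
1 February 2018 is a Thursday, so the first Saturday is February 3 and the third is February 17.
1 September 2018 is a Saturday, so the first Monday is September 3.
At the standard offset (UTC−06:30), 23:00 UTC − 6h30m = 16:30 Rasesk Territory standard time.
The standard-time date in Rasesk Territory, February 15, 2018, is outside the daylight-saving period (17 February – 3 September), so Rasesk Territory is on standard time, UTC−06:30.
23:00 UTC − 6h30m = 16:30 Rasesk Territory.

16:30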